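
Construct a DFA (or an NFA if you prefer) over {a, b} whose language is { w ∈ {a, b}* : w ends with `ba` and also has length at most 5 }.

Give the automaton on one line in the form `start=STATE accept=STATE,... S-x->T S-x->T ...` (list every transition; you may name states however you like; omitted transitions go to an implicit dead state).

Run two small machines in parallel and take their product. One (3 states) tracks how much of the suffix `ba` has currently been matched; the other (7 states) tracks the input length, saturating at 6. Each combined state is a pair, one component from each; accept when both components accept. Minimizing collapses redundant product states.
A 12-state machine:
          a    b  
>  q0     q1   q2 
   q1     q3   q4 
   q2     q5   q4 
   q3     q6   q7 
   q4     q8   q7 
 * q5     q6   q7 
   q6     q9  q10 
   q7    q11  q10 
 * q8     q9  q10 
   q9     q9   q9 
   q10   q11   q9 
 * q11    q9   q9 
(> = start, * = accepting)

start=q0 accept=q5,q8,q11 q0-a->q1 q0-b->q2 q1-a->q3 q1-b->q4 q2-a->q5 q2-b->q4 q3-a->q6 q3-b->q7 q4-a->q8 q4-b->q7 q5-a->q6 q5-b->q7 q6-a->q9 q6-b->q10 q7-a->q11 q7-b->q10 q8-a->q9 q8-b->q10 q9-a->q9 q9-b->q9 q10-a->q11 q10-b->q9 q11-a->q9 q11-b->q9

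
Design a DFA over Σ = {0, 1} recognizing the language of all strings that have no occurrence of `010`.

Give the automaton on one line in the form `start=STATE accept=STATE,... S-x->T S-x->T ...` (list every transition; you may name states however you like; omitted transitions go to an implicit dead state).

start=s0 accept=s0,s1,s2 s0-0->s1 s0-1->s0 s1-0->s1 s1-1->s2 s2-0->s3 s2-1->s0 s3-0->s3 s3-1->s3

Track partial matches of the forbidden pattern `010`. State s3 is a dead state reached once `010` has occurred; every other state accepts. s0 means no part of `010` is currently matched.
A 4-state machine:
        0   1  
>* s0   s1  s0 
 * s1   s1  s2 
 * s2   s3  s0 
   s3   s3  s3 
(> = start, * = accepting)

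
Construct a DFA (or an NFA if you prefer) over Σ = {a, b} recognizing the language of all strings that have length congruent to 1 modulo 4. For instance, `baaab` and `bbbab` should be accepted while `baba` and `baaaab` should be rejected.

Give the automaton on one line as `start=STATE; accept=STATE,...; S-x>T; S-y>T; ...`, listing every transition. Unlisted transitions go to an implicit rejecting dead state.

Only the length mod 4 matters, so use a 4-cycle: from any state, every input symbol moves to the next state, wrapping S3 back to S0. Mark S1 accepting.
A 4-state machine:
        a   b  
>  S0   S1  S1 
 * S1   S2  S2 
   S2   S3  S3 
   S3   S0  S0 
(> = start, * = accepting)

start=S0; accept=S1; S0-a>S1; S0-b>S1; S1-a>S2; S1-b>S2; S2-a>S3; S2-b>S3; S3-a>S0; S3-b>S0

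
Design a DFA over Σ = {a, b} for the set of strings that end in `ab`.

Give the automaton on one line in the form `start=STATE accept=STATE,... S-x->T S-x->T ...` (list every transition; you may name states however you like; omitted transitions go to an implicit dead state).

Remember how much of `ab` the current input suffix matches. State S0 means no match yet; S1 means the last symbol is `a`; S2 means the last 2 symbols are `ab`. Only S2 accepts. On a mismatch, fall back to the longest proper suffix that is still a prefix of `ab`.
        a   b  
>  S0   S1  S0 
   S1   S1  S2 
 * S2   S1  S0 
(> = start, * = accepting)

start=S0 accept=S2 S0-a->S1 S0-b->S0 S1-a->S1 S1-b->S2 S2-a->S1 S2-b->S0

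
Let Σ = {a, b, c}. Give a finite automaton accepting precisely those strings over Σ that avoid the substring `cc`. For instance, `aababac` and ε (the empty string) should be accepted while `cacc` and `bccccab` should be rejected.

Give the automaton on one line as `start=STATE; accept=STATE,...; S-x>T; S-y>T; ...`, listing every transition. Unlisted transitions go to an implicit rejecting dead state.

start=s0; accept=s0,s1; s0-a>s0; s0-b>s0; s0-c>s1; s1-a>s0; s1-b>s0; s1-c>s2; s2-a>s2; s2-b>s2; s2-c>s2

This is the complement of 'contains `cc`'. Use the same substring-matching states — s0 through s2 holding how much of `cc` has just been matched — but flip the accepting set: everything except the trap s2 accepts.
A 3-state machine:
        a   b   c  
>* s0   s0  s0  s1 
 * s1   s0  s0  s2 
   s2   s2  s2  s2 
(> = start, * = accepting)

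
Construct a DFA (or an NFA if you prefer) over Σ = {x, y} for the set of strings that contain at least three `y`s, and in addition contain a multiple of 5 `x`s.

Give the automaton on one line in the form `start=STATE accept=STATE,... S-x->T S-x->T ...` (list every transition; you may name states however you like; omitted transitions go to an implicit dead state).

start=S0 accept=S9 S0-x->S1 S0-y->S2 S1-x->S3 S1-y->S4 S2-x->S4 S2-y->S5 S3-x->S6 S3-y->S7 S4-x->S7 S4-y->S8 S5-x->S8 S5-y->S9 S6-x->S10 S6-y->S11 S7-x->S11 S7-y->S12 S8-x->S12 S8-y->S13 S9-x->S13 S9-y->S9 S10-x->S0 S10-y->S14 S11-x->S14 S11-y->S15 S12-x->S15 S12-y->S16 S13-x->S16 S13-y->S13 S14-x->S2 S14-y->S17 S15-x->S17 S15-y->S18 S16-x->S18 S16-y->S16 S17-x->S5 S17-y->S19 S18-x->S19 S18-y->S18 S19-x->S9 S19-y->S19

Build one automaton per condition and run them in lockstep. The first has 5 states tracking the count of `y`s, saturating at 4; the second has 5 states tracking the count of `x`s modulo 5. A product state is a pair (one from each), accepting exactly when both do. After merging equivalent states the machine shrinks.
          x    y  
>  S0     S1   S2 
   S1     S3   S4 
   S2     S4   S5 
   S3     S6   S7 
   S4     S7   S8 
   S5     S8   S9 
   S6    S10  S11 
   S7    S11  S12 
   S8    S12  S13 
 * S9    S13   S9 
   S10    S0  S14 
   S11   S14  S15 
   S12   S15  S16 
   S13   S16  S13 
   S14    S2  S17 
   S15   S17  S18 
   S16   S18  S16 
   S17    S5  S19 
   S18   S19  S18 
   S19    S9  S19 
(> = start, * = accepting)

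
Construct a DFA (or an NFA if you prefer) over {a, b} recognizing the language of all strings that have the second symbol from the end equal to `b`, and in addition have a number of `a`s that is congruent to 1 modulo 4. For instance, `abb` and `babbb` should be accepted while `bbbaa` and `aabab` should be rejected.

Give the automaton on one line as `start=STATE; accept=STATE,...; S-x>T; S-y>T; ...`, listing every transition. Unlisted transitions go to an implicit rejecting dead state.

start=S0; accept=S5,S7; S0-a>S1; S0-b>S2; S1-a>S3; S1-b>S4; S2-a>S5; S2-b>S2; S3-a>S6; S3-b>S3; S4-a>S3; S4-b>S7; S5-a>S3; S5-b>S4; S6-a>S0; S6-b>S6; S7-a>S3; S7-b>S7

Build one automaton per condition and run them in lockstep. The first has 7 states tracking the last 2 symbols read; the second has 4 states tracking the count of `a`s modulo 4. A product state is a pair (one from each), accepting exactly when both do. After merging equivalent states the machine shrinks.
With 8 states:
        a   b  
>  S0   S1  S2 
   S1   S3  S4 
   S2   S5  S2 
   S3   S6  S3 
   S4   S3  S7 
 * S5   S3  S4 
   S6   S0  S6 
 * S7   S3  S7 
(> = start, * = accepting)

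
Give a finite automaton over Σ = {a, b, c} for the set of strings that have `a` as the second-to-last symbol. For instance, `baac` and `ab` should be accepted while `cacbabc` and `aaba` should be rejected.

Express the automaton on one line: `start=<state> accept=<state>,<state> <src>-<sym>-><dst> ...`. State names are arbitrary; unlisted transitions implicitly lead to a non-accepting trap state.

Because acceptance depends on a position counted from the end, the machine has to buffer the most recent 2 symbols. Make each state the string of the last up-to-2 symbols read; on input `x` shift the window left and append `x`. Accept when the buffered window has length 2 and begins with `a`.
A 13-state machine:
          a    b    c  
>  q0     q1   q2   q3 
   q1     q4   q5   q6 
   q2     q7   q8   q9 
   q3    q10  q11  q12 
 * q4     q4   q5   q6 
 * q5     q7   q8   q9 
 * q6    q10  q11  q12 
   q7     q4   q5   q6 
   q8     q7   q8   q9 
   q9    q10  q11  q12 
   q10    q4   q5   q6 
   q11    q7   q8   q9 
   q12   q10  q11  q12 
(> = start, * = accepting)

start=q0 accept=q4,q5,q6 q0-a->q1 q0-b->q2 q0-c->q3 q1-a->q4 q1-b->q5 q1-c->q6 q2-a->q7 q2-b->q8 q2-c->q9 q3-a->q10 q3-b->q11 q3-c->q12 q4-a->q4 q4-b->q5 q4-c->q6 q5-a->q7 q5-b->q8 q5-c->q9 q6-a->q10 q6-b->q11 q6-c->q12 q7-a->q4 q7-b->q5 q7-c->q6 q8-a->q7 q8-b->q8 q8-c->q9 q9-a->q10 q9-b->q11 q9-c->q12 q10-a->q4 q10-b->q5 q10-c->q6 q11-a->q7 q11-b->q8 q11-c->q9 q12-a->q10 q12-b->q11 q12-c->q12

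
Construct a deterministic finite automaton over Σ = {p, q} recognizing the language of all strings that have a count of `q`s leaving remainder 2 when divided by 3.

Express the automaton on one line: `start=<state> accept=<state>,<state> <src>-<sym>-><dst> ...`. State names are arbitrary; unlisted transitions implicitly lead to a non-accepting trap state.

Keep the running count of `q`s modulo 3: each `q` advances along the cycle A → B → C → A while other symbols loop. Accept at C.
With 3 states:
       p  q 
>  A   A  B 
   B   B  C 
 * C   C  A 
(> = start, * = accepting)

start=A accept=C A-p->A A-q->B B-p->B B-q->C C-p->C C-q->A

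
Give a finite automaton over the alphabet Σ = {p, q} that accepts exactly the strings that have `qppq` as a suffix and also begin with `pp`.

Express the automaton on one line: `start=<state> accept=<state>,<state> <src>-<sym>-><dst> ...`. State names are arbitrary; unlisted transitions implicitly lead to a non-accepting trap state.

Build one automaton per condition and run them in lockstep. The first has 5 states tracking how much of the suffix `qppq` has currently been matched; the second has 4 states tracking whether the input so far still matches the prefix `pp`. A product state is a pair (one from each), accepting exactly when both do. Minimizing collapses redundant product states.
       p  q 
>  A   B  C 
   B   D  C 
   C   C  C 
   D   D  E 
   E   F  E 
   F   G  E 
   G   D  H 
 * H   F  E 
(> = start, * = accepting)

start=A accept=H A-p->B A-q->C B-p->D B-q->C C-p->C C-q->C D-p->D D-q->E E-p->F E-q->E F-p->G F-q->E G-p->D G-q->H H-p->F H-q->E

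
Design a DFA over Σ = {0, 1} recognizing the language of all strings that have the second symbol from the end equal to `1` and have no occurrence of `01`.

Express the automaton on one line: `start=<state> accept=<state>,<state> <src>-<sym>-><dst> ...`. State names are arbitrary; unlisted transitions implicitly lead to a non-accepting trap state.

Handle the two conditions separately and then intersect. The first has 7 states tracking the last 2 symbols read; the second has 3 states tracking partial matches of the forbidden pattern `01`. A product state is a pair (one from each), accepting exactly when both do. Equivalent product states are then merged.
5 states suffice.
        0   1  
>  q0   q1  q2 
   q1   q1  q1 
   q2   q3  q4 
 * q3   q1  q1 
 * q4   q3  q4 
(> = start, * = accepting)

start=q0 accept=q3,q4 q0-0->q1 q0-1->q2 q1-0->q1 q1-1->q1 q2-0->q3 q2-1->q4 q3-0->q1 q3-1->q1 q4-0->q3 q4-1->q4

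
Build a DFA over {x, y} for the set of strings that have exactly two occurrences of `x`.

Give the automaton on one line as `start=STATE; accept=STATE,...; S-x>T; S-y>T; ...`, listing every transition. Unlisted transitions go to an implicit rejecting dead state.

Count `x`s, saturating at 3: states S0 through S2 mean 0 through 2 `x`s seen; S3 means more than 2. Each `x` increments (capped at S3); other symbols loop. Accept from {S2}.
With 4 states:
        x   y  
>  S0   S1  S0 
   S1   S2  S1 
 * S2   S3  S2 
   S3   S3  S3 
(> = start, * = accepting)

start=S0; accept=S2; S0-x>S1; S0-y>S0; S1-x>S2; S1-y>S1; S2-x>S3; S2-y>S2; S3-x>S3; S3-y>S3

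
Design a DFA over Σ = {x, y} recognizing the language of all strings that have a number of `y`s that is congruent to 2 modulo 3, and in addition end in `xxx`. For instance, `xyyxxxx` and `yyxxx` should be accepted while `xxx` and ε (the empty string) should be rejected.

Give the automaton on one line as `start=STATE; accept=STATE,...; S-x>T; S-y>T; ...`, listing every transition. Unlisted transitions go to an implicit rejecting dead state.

start=q0; accept=q5; q0-x>q0; q0-y>q1; q1-x>q1; q1-y>q2; q2-x>q3; q2-y>q0; q3-x>q4; q3-y>q0; q4-x>q5; q4-y>q0; q5-x>q5; q5-y>q0

Build one automaton per condition and run them in lockstep. One (3 states) tracks the count of `y`s modulo 3; the other (4 states) tracks how much of the suffix `xxx` has currently been matched. Each combined state is a pair, one component from each; accept when both components accept. After merging equivalent states the machine shrinks.
A 6-state machine:
        x   y  
>  q0   q0  q1 
   q1   q1  q2 
   q2   q3  q0 
   q3   q4  q0 
   q4   q5  q0 
 * q5   q5  q0 
(> = start, * = accepting)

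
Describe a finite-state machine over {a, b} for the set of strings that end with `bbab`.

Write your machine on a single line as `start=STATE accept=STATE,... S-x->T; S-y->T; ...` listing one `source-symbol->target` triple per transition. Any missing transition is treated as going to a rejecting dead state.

start=S0; accept=S4; S0-a->S0; S0-b->S1; S1-a->S0; S1-b->S2; S2-a->S3; S2-b->S2; S3-a->S0; S3-b->S4; S4-a->S0; S4-b->S2

Let each state record the length of the longest suffix of the input read so far that is also a prefix of `bbab`. S1 means the last symbol is `b`; S2 means the last 2 symbols are `bb`; S3 means the last 3 symbols are `bba`; S4 means the last 4 symbols are `bbab`. Accept only at S4, where the string currently ends in `bbab`.
With 5 states:
        a   b  
>  S0   S0  S1 
   S1   S0  S2 
   S2   S3  S2 
   S3   S0  S4 
 * S4   S0  S2 
(> = start, * = accepting)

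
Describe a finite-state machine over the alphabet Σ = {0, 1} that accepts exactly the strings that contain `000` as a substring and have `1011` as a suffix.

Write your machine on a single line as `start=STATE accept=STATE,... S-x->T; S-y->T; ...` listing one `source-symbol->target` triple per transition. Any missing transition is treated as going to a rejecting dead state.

start=q0; accept=q11; q0-0->q1; q0-1->q2; q1-0->q3; q1-1->q2; q2-0->q4; q2-1->q2; q3-0->q5; q3-1->q2; q4-0->q3; q4-1->q6; q5-0->q5; q5-1->q7; q6-0->q4; q6-1->q8; q7-0->q9; q7-1->q7; q8-0->q4; q8-1->q2; q9-0->q5; q9-1->q10; q10-0->q9; q10-1->q11; q11-0->q9; q11-1->q7

Run two small machines in parallel and take their product. The first has 4 states tracking whether and how much of `000` has been seen; the second has 5 states tracking how much of the suffix `1011` has currently been matched. A product state is a pair (one from each), accepting exactly when both do.
With 12 states:
          0    1  
>  q0     q1   q2 
   q1     q3   q2 
   q2     q4   q2 
   q3     q5   q2 
   q4     q3   q6 
   q5     q5   q7 
   q6     q4   q8 
   q7     q9   q7 
   q8     q4   q2 
   q9     q5  q10 
   q10    q9  q11 
 * q11    q9   q7 
(> = start, * = accepting)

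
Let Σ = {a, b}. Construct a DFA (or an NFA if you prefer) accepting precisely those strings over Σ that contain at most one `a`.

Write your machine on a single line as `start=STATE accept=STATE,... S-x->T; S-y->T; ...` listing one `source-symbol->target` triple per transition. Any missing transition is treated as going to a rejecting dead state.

start=q0; accept=q0,q1; q0-a->q1; q0-b->q0; q1-a->q2; q1-b->q1; q2-a->q2; q2-b->q2

Count `a`s, saturating at 2: state q0 means no `a` yet, q1 means one `a` seen, q2 means more than one. Each `a` increments (capped at q2); other symbols loop. Accept from {q0, q1}.
With 3 states:
        a   b  
>* q0   q1  q0 
 * q1   q2  q1 
   q2   q2  q2 
(> = start, * = accepting)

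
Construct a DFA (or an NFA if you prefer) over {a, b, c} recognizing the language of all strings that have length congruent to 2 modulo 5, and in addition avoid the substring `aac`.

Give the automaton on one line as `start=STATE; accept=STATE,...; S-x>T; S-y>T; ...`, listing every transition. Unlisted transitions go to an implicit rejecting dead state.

Build one automaton per condition and run them in lockstep. The first has 5 states tracking the input length modulo 5; the second has 4 states tracking partial matches of the forbidden pattern `aac`. A product state is a pair (one from each), accepting exactly when both do. After merging equivalent states the machine shrinks.
16 states suffice.
          a    b    c  
>  q0     q1   q2   q2 
   q1     q3   q4   q4 
   q2     q5   q4   q4 
 * q3     q6   q7   q8 
 * q4     q9   q7   q7 
 * q5     q6   q7   q7 
   q6    q10  q11   q8 
   q7    q12  q11  q11 
   q8     q8   q8   q8 
   q9    q10  q11  q11 
   q10   q13   q0   q8 
   q11   q14   q0   q0 
   q12   q13   q0   q0 
   q13   q15   q2   q8 
   q14   q15   q2   q2 
   q15    q3   q4   q8 
(> = start, * = accepting)

start=q0; accept=q3,q4,q5; q0-a>q1; q0-b>q2; q0-c>q2; q1-a>q3; q1-b>q4; q1-c>q4; q2-a>q5; q2-b>q4; q2-c>q4; q3-a>q6; q3-b>q7; q3-c>q8; q4-a>q9; q4-b>q7; q4-c>q7; q5-a>q6; q5-b>q7; q5-c>q7; q6-a>q10; q6-b>q11; q6-c>q8; q7-a>q12; q7-b>q11; q7-c>q11; q8-a>q8; q8-b>q8; q8-c>q8; q9-a>q10; q9-b>q11; q9-c>q11; q10-a>q13; q10-b>q0; q10-c>q8; q11-a>q14; q11-b>q0; q11-c>q0; q12-a>q13; q12-b>q0; q12-c>q0; q13-a>q15; q13-b>q2; q13-c>q8; q14-a>q15; q14-b>q2; q14-c>q2; q15-a>q3; q15-b>q4; q15-c>q8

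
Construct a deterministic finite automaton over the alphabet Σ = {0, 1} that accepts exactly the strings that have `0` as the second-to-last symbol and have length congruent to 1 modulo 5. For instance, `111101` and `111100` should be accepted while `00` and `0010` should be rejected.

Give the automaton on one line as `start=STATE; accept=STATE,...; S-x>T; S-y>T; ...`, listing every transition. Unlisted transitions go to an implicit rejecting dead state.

start=A; accept=G; A-0>B; A-1>B; B-0>C; B-1>C; C-0>D; C-1>D; D-0>E; D-1>E; E-0>F; E-1>A; F-0>G; F-1>G; G-0>C; G-1>C

Handle the two conditions separately and then intersect. The first has 7 states tracking the last 2 symbols read; the second has 5 states tracking the input length modulo 5. A product state is a pair (one from each), accepting exactly when both do. Minimizing collapses redundant product states.
With 7 states:
       0  1 
>  A   B  B 
   B   C  C 
   C   D  D 
   D   E  E 
   E   F  A 
   F   G  G 
 * G   C  C 
(> = start, * = accepting)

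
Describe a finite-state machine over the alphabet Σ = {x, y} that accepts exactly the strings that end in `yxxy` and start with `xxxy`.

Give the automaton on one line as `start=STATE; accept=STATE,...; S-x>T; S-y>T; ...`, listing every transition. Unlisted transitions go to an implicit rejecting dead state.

Build one automaton per condition and run them in lockstep. The first has 5 states tracking how much of the suffix `yxxy` has currently been matched; the second has 6 states tracking whether the input so far still matches the prefix `xxxy`. A product state is a pair (one from each), accepting exactly when both do. Minimizing collapses redundant product states.
10 states suffice.
       x  y 
>  A   B  C 
   B   D  C 
   C   C  C 
   D   E  C 
   E   C  F 
   F   G  F 
   G   H  F 
   H   I  J 
   I   I  F 
 * J   G  F 
(> = start, * = accepting)

start=A; accept=J; A-x>B; A-y>C; B-x>D; B-y>C; C-x>C; C-y>C; D-x>E; D-y>C; E-x>C; E-y>F; F-x>G; F-y>F; G-x>H; G-y>F; H-x>I; H-y>J; I-x>I; I-y>F; J-x>G; J-y>F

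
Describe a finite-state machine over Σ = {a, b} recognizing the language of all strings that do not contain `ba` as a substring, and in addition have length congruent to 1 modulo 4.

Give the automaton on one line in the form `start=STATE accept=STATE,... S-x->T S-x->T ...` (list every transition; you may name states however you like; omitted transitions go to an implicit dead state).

start=q0 accept=q1,q2 q0-a->q1 q0-b->q2 q1-a->q3 q1-b->q4 q2-a->q5 q2-b->q4 q3-a->q6 q3-b->q7 q4-a->q8 q4-b->q7 q5-a->q8 q5-b->q8 q6-a->q0 q6-b->q9 q7-a->q10 q7-b->q9 q8-a->q10 q8-b->q10 q9-a->q11 q9-b->q2 q10-a->q11 q10-b->q11 q11-a->q5 q11-b->q5

Run two small machines in parallel and take their product. The first has 3 states tracking partial matches of the forbidden pattern `ba`; the second has 4 states tracking the input length modulo 4. A product state is a pair (one from each), accepting exactly when both do.
12 states suffice.
          a    b  
>  q0     q1   q2 
 * q1     q3   q4 
 * q2     q5   q4 
   q3     q6   q7 
   q4     q8   q7 
   q5     q8   q8 
   q6     q0   q9 
   q7    q10   q9 
   q8    q10  q10 
   q9    q11   q2 
   q10   q11  q11 
   q11    q5   q5 
(> = start, * = accepting)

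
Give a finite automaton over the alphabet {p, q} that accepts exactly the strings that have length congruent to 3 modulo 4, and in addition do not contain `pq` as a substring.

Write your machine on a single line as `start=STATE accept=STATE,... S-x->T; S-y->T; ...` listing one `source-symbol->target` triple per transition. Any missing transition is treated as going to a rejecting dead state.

start=A; accept=G,I; A-p->B; A-q->C; B-p->D; B-q->E; C-p->D; C-q->F; D-p->G; D-q->H; E-p->H; E-q->H; F-p->G; F-q->I; G-p->J; G-q->K; H-p->K; H-q->K; I-p->J; I-q->A; J-p->B; J-q->L; K-p->L; K-q->L; L-p->E; L-q->E

Build one automaton per condition and run them in lockstep. One (4 states) tracks the input length modulo 4; the other (3 states) tracks partial matches of the forbidden pattern `pq`. Each combined state is a pair, one component from each; accept when both components accept.
With 12 states:
       p  q 
>  A   B  C 
   B   D  E 
   C   D  F 
   D   G  H 
   E   H  H 
   F   G  I 
 * G   J  K 
   H   K  K 
 * I   J  A 
   J   B  L 
   K   L  L 
   L   E  E 
(> = start, * = accepting)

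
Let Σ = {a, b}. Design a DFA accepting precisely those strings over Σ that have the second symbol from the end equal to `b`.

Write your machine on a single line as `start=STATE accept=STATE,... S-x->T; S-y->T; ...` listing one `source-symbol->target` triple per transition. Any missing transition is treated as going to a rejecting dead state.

A DFA must remember the last 2 symbols (since which symbol is second-to-last isn't known until the input ends). Use one state per possible window of the last ≤2 symbols; accept from those whose window starts with `b`.
A 7-state machine:
        a   b  
>  q0   q1  q2 
   q1   q3  q4 
   q2   q5  q6 
   q3   q3  q4 
   q4   q5  q6 
 * q5   q3  q4 
 * q6   q5  q6 
(> = start, * = accepting)

start=q0; accept=q5,q6; q0-a->q1; q0-b->q2; q1-a->q3; q1-b->q4; q2-a->q5; q2-b->q6; q3-a->q3; q3-b->q4; q4-a->q5; q4-b->q6; q5-a->q3; q5-b->q4; q6-a->q5; q6-b->q6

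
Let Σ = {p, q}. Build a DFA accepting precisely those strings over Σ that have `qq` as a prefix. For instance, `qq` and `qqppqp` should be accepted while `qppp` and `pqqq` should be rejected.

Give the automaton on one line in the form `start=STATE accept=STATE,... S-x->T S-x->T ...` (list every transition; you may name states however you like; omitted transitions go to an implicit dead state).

Check the first 2 symbols one by one: A through B record how many have matched `qq` so far; any wrong symbol goes to the dead state D. After all 2 match we enter the accepting sink C.
With 4 states:
       p  q 
>  A   D  B 
   B   D  C 
 * C   C  C 
   D   D  D 
(> = start, * = accepting)

start=A accept=C A-p->D A-q->B B-p->D B-q->C C-p->C C-q->C D-p->D D-q->D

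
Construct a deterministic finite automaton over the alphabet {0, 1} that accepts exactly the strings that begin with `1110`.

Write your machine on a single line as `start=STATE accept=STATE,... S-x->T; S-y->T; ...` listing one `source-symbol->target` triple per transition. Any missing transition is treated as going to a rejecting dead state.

start=A; accept=E; A-0->F; A-1->B; B-0->F; B-1->C; C-0->F; C-1->D; D-0->E; D-1->F; E-0->E; E-1->E; F-0->F; F-1->F

Check the first 4 symbols one by one: A through D record how many have matched `1110` so far; any wrong symbol goes to the dead state F. After all 4 match we enter the accepting sink E.
A 6-state machine:
       0  1 
>  A   F  B 
   B   F  C 
   C   F  D 
   D   E  F 
 * E   E  E 
   F   F  F 
(> = start, * = accepting)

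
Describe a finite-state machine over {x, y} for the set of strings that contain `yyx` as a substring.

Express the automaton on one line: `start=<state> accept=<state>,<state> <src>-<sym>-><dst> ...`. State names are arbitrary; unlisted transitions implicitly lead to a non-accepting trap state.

States A..C record the length of the longest prefix of `yyx` that matches the current input suffix. Reaching D means `yyx` has been seen, and we stay there forever. Accept from D.
With 4 states:
       x  y 
>  A   A  B 
   B   A  C 
   C   D  C 
 * D   D  D 
(> = start, * = accepting)

start=A accept=D A-x->A A-y->B B-x->A B-y->C C-x->D C-y->C D-x->D D-y->D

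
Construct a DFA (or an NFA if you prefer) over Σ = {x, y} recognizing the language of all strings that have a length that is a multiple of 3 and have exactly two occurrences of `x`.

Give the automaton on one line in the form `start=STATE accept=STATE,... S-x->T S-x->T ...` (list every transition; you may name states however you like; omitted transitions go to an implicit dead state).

start=s0 accept=s7 s0-x->s1 s0-y->s2 s1-x->s3 s1-y->s4 s2-x->s4 s2-y->s5 s3-x->s6 s3-y->s7 s4-x->s7 s4-y->s8 s5-x->s8 s5-y->s0 s6-x->s6 s6-y->s6 s7-x->s6 s7-y->s9 s8-x->s9 s8-y->s1 s9-x->s6 s9-y->s3

Build one automaton per condition and run them in lockstep. One (3 states) tracks the input length modulo 3; the other (4 states) tracks the count of `x`s, saturating at 3. Each combined state is a pair, one component from each; accept when both components accept. Equivalent product states are then merged.
A 10-state machine:
        x   y  
>  s0   s1  s2 
   s1   s3  s4 
   s2   s4  s5 
   s3   s6  s7 
   s4   s7  s8 
   s5   s8  s0 
   s6   s6  s6 
 * s7   s6  s9 
   s8   s9  s1 
   s9   s6  s3 
(> = start, * = accepting)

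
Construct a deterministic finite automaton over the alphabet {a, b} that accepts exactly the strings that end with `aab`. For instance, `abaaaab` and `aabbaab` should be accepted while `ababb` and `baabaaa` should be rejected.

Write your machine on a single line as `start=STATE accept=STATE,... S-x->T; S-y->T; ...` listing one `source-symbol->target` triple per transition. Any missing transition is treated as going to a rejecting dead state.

start=s0; accept=s3; s0-a->s1; s0-b->s0; s1-a->s2; s1-b->s0; s2-a->s2; s2-b->s3; s3-a->s1; s3-b->s0

Let each state record the length of the longest suffix of the input read so far that is also a prefix of `aab`. s1 means the last symbol is `a`; s2 means the last 2 symbols are `aa`; s3 means the last 3 symbols are `aab`. Accept only at s3, where the string currently ends in `aab`.
With 4 states:
        a   b  
>  s0   s1  s0 
   s1   s2  s0 
   s2   s2  s3 
 * s3   s1  s0 
(> = start, * = accepting)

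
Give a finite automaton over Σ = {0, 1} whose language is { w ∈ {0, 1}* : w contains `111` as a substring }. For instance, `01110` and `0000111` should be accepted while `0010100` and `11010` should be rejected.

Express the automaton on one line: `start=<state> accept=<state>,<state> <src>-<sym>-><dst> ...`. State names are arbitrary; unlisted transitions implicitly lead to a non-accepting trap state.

start=q0 accept=q3 q0-0->q0 q0-1->q1 q1-0->q0 q1-1->q2 q2-0->q0 q2-1->q3 q3-0->q3 q3-1->q3

States q0..q2 record the length of the longest prefix of `111` that matches the current input suffix. Reaching q3 means `111` has been seen, and we stay there forever. Accept from q3.
A 4-state machine:
        0   1  
>  q0   q0  q1 
   q1   q0  q2 
   q2   q0  q3 
 * q3   q3  q3 
(> = start, * = accepting)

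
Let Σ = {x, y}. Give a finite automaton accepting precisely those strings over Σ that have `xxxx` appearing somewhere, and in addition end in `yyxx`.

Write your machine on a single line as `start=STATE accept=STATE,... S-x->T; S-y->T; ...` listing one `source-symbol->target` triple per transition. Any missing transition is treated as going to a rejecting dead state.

Build one automaton per condition and run them in lockstep. One (5 states) tracks whether and how much of `xxxx` has been seen; the other (5 states) tracks how much of the suffix `yyxx` has currently been matched. Each combined state is a pair, one component from each; accept when both components accept. Minimizing collapses redundant product states.
9 states suffice.
       x  y 
>  A   B  A 
   B   C  A 
   C   D  A 
   D   E  A 
   E   E  F 
   F   E  G 
   G   H  G 
   H   I  F 
 * I   E  F 
(> = start, * = accepting)

start=A; accept=I; A-x->B; A-y->A; B-x->C; B-y->A; C-x->D; C-y->A; D-x->E; D-y->A; E-x->E; E-y->F; F-x->E; F-y->G; G-x->H; G-y->G; H-x->I; H-y->F; I-x->E; I-y->F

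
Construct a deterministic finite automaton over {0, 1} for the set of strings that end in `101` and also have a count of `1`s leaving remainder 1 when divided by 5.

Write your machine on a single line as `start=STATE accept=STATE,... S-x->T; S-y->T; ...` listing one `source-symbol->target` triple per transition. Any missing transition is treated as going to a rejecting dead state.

Handle the two conditions separately and then intersect. One (4 states) tracks how much of the suffix `101` has currently been matched; the other (5 states) tracks the count of `1`s modulo 5. Each combined state is a pair, one component from each; accept when both components accept.
With 20 states:
          0    1  
>  q0     q0   q1 
   q1     q2   q3 
   q2     q4   q5 
   q3     q6   q7 
   q4     q4   q3 
   q5     q6   q7 
   q6     q8   q9 
   q7    q10  q11 
   q8     q8   q7 
   q9    q10  q11 
   q10   q12  q13 
   q11   q14  q15 
   q12   q12  q11 
   q13   q14  q15 
   q14   q16  q17 
   q15   q18   q1 
   q16   q16  q15 
   q17   q18   q1 
   q18    q0  q19 
 * q19    q2   q3 
(> = start, * = accepting)

start=q0; accept=q19; q0-0->q0; q0-1->q1; q1-0->q2; q1-1->q3; q2-0->q4; q2-1->q5; q3-0->q6; q3-1->q7; q4-0->q4; q4-1->q3; q5-0->q6; q5-1->q7; q6-0->q8; q6-1->q9; q7-0->q10; q7-1->q11; q8-0->q8; q8-1->q7; q9-0->q10; q9-1->q11; q10-0->q12; q10-1->q13; q11-0->q14; q11-1->q15; q12-0->q12; q12-1->q11; q13-0->q14; q13-1->q15; q14-0->q16; q14-1->q17; q15-0->q18; q15-1->q1; q16-0->q16; q16-1->q15; q17-0->q18; q17-1->q1; q18-0->q0; q18-1->q19; q19-0->q2; q19-1->q3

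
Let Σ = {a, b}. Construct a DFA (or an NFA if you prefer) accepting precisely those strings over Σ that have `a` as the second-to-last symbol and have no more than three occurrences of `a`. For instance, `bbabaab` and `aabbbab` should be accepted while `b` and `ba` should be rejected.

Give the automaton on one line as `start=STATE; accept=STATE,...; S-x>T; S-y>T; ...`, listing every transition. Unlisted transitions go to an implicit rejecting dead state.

Build one automaton per condition and run them in lockstep. The first has 7 states tracking the last 2 symbols read; the second has 5 states tracking the count of `a`s, saturating at 4. A product state is a pair (one from each), accepting exactly when both do. After merging equivalent states the machine shrinks.
A 12-state machine:
          a    b  
>  q0     q1   q0 
   q1     q2   q3 
 * q2     q4   q5 
 * q3     q6   q7 
 * q4     q8   q9 
 * q5    q10  q11 
   q6     q4   q5 
   q7     q6   q7 
   q8     q8   q8 
 * q9     q8   q8 
   q10    q8   q9 
   q11   q10  q11 
(> = start, * = accepting)

start=q0; accept=q2,q3,q4,q5,q9; q0-a>q1; q0-b>q0; q1-a>q2; q1-b>q3; q2-a>q4; q2-b>q5; q3-a>q6; q3-b>q7; q4-a>q8; q4-b>q9; q5-a>q10; q5-b>q11; q6-a>q4; q6-b>q5; q7-a>q6; q7-b>q7; q8-a>q8; q8-b>q8; q9-a>q8; q9-b>q8; q10-a>q8; q10-b>q9; q11-a>q10; q11-b>q11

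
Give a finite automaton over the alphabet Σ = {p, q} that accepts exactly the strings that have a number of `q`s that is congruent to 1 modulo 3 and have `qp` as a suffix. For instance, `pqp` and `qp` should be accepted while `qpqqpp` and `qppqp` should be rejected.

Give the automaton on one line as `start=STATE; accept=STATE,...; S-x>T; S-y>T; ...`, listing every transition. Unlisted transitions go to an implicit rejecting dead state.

start=s0; accept=s2; s0-p>s0; s0-q>s1; s1-p>s2; s1-q>s3; s2-p>s4; s2-q>s3; s3-p>s5; s3-q>s6; s4-p>s4; s4-q>s3; s5-p>s7; s5-q>s6; s6-p>s8; s6-q>s1; s7-p>s7; s7-q>s6; s8-p>s0; s8-q>s1

Build one automaton per condition and run them in lockstep. One (3 states) tracks the count of `q`s modulo 3; the other (3 states) tracks how much of the suffix `qp` has currently been matched. Each combined state is a pair, one component from each; accept when both components accept.
        p   q  
>  s0   s0  s1 
   s1   s2  s3 
 * s2   s4  s3 
   s3   s5  s6 
   s4   s4  s3 
   s5   s7  s6 
   s6   s8  s1 
   s7   s7  s6 
   s8   s0  s1 
(> = start, * = accepting)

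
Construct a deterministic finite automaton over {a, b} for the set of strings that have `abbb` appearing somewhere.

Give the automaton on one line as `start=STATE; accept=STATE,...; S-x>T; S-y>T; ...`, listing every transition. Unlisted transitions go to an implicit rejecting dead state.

States S0..S3 record the length of the longest prefix of `abbb` that matches the current input suffix. Reaching S4 means `abbb` has been seen, and we stay there forever. Accept from S4.
With 5 states:
        a   b  
>  S0   S1  S0 
   S1   S1  S2 
   S2   S1  S3 
   S3   S1  S4 
 * S4   S4  S4 
(> = start, * = accepting)

start=S0; accept=S4; S0-a>S1; S0-b>S0; S1-a>S1; S1-b>S2; S2-a>S1; S2-b>S3; S3-a>S1; S3-b>S4; S4-a>S4; S4-b>S4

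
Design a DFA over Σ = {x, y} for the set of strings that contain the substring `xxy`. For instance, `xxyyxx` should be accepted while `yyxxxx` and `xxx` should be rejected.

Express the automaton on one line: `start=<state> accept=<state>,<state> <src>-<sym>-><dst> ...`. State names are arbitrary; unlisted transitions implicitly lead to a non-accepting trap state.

start=q0 accept=q3 q0-x->q1 q0-y->q0 q1-x->q2 q1-y->q0 q2-x->q2 q2-y->q3 q3-x->q3 q3-y->q3

Track how much of `xxy` has been matched so far: state q0 is no progress, q3 is the absorbing accept state reached once `xxy` has occurred. Intermediate states record partial matches; on a mismatch, fall back to the longest reusable overlap.
A 4-state machine:
        x   y  
>  q0   q1  q0 
   q1   q2  q0 
   q2   q2  q3 
 * q3   q3  q3 
(> = start, * = accepting)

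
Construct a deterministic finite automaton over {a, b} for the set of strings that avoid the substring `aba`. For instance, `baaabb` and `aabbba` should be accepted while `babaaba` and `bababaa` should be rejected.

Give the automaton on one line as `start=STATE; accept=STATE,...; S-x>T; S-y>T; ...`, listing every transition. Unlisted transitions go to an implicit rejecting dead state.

Track partial matches of the forbidden pattern `aba`. State q3 is a dead state reached once `aba` has occurred; every other state accepts. q0 means no part of `aba` is currently matched.
A 4-state machine:
        a   b  
>* q0   q1  q0 
 * q1   q1  q2 
 * q2   q3  q0 
   q3   q3  q3 
(> = start, * = accepting)

start=q0; accept=q0,q1,q2; q0-a>q1; q0-b>q0; q1-a>q1; q1-b>q2; q2-a>q3; q2-b>q0; q3-a>q3; q3-b>q3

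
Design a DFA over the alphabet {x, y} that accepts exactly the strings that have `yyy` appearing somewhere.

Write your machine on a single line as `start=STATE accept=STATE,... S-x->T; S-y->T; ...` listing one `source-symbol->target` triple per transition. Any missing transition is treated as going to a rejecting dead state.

start=q0; accept=q3; q0-x->q0; q0-y->q1; q1-x->q0; q1-y->q2; q2-x->q0; q2-y->q3; q3-x->q3; q3-y->q3

States q0..q2 record the length of the longest prefix of `yyy` that matches the current input suffix. Reaching q3 means `yyy` has been seen, and we stay there forever. Accept from q3.
        x   y  
>  q0   q0  q1 
   q1   q0  q2 
   q2   q0  q3 
 * q3   q3  q3 
(> = start, * = accepting)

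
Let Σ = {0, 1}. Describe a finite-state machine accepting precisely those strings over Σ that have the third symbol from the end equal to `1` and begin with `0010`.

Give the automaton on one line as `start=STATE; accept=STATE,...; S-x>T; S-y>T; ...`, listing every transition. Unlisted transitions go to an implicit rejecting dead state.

start=s0; accept=s6,s7,s11,s12; s0-0>s1; s0-1>s2; s1-0>s3; s1-1>s2; s2-0>s2; s2-1>s2; s3-0>s2; s3-1>s4; s4-0>s5; s4-1>s2; s5-0>s6; s5-1>s7; s6-0>s8; s6-1>s9; s7-0>s5; s7-1>s10; s8-0>s8; s8-1>s9; s9-0>s5; s9-1>s10; s10-0>s11; s10-1>s12; s11-0>s6; s11-1>s7; s12-0>s11; s12-1>s12

Run two small machines in parallel and take their product. The first has 15 states tracking the last 3 symbols read; the second has 6 states tracking whether the input so far still matches the prefix `0010`. A product state is a pair (one from each), accepting exactly when both do. Equivalent product states are then merged.
With 13 states:
          0    1  
>  s0     s1   s2 
   s1     s3   s2 
   s2     s2   s2 
   s3     s2   s4 
   s4     s5   s2 
   s5     s6   s7 
 * s6     s8   s9 
 * s7     s5  s10 
   s8     s8   s9 
   s9     s5  s10 
   s10   s11  s12 
 * s11    s6   s7 
 * s12   s11  s12 
(> = start, * = accepting)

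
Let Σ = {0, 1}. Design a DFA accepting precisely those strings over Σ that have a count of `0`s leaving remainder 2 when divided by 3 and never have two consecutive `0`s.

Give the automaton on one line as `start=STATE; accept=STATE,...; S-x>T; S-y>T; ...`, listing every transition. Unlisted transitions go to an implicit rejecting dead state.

Handle the two conditions separately and then intersect. The first has 3 states tracking the count of `0`s modulo 3; the second has 3 states tracking partial matches of the forbidden pattern `00`. A product state is a pair (one from each), accepting exactly when both do. After merging equivalent states the machine shrinks.
7 states suffice.
        0   1  
>  q0   q1  q0 
   q1   q2  q3 
   q2   q2  q2 
   q3   q4  q3 
 * q4   q2  q5 
 * q5   q6  q5 
   q6   q2  q0 
(> = start, * = accepting)

start=q0; accept=q4,q5; q0-0>q1; q0-1>q0; q1-0>q2; q1-1>q3; q2-0>q2; q2-1>q2; q3-0>q4; q3-1>q3; q4-0>q2; q4-1>q5; q5-0>q6; q5-1>q5; q6-0>q2; q6-1>q0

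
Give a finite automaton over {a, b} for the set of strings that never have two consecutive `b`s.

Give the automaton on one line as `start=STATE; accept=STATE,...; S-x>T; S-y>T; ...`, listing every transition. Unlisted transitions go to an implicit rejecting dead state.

start=s0; accept=s0,s1; s0-a>s0; s0-b>s1; s1-a>s0; s1-b>s2; s2-a>s2; s2-b>s2

Track partial matches of the forbidden pattern `bb`. State s2 is a dead state reached once `bb` has occurred; every other state accepts. s0 means no part of `bb` is currently matched.
        a   b  
>* s0   s0  s1 
 * s1   s0  s2 
   s2   s2  s2 
(> = start, * = accepting)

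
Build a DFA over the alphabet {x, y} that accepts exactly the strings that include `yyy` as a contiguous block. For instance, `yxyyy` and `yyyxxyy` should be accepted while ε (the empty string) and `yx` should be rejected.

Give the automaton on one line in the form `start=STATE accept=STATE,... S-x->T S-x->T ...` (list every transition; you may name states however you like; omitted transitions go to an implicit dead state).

start=S0 accept=S3 S0-x->S0 S0-y->S1 S1-x->S0 S1-y->S2 S2-x->S0 S2-y->S3 S3-x->S3 S3-y->S3

States S0..S2 record the length of the longest prefix of `yyy` that matches the current input suffix. Reaching S3 means `yyy` has been seen, and we stay there forever. Accept from S3.
With 4 states:
        x   y  
>  S0   S0  S1 
   S1   S0  S2 
   S2   S0  S3 
 * S3   S3  S3 
(> = start, * = accepting)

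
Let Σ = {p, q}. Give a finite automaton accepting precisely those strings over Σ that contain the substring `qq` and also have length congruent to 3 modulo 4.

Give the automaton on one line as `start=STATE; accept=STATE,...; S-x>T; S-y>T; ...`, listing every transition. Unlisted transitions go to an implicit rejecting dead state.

start=S0; accept=S8; S0-p>S1; S0-q>S2; S1-p>S3; S1-q>S4; S2-p>S3; S2-q>S5; S3-p>S6; S3-q>S7; S4-p>S6; S4-q>S8; S5-p>S8; S5-q>S8; S6-p>S0; S6-q>S9; S7-p>S0; S7-q>S10; S8-p>S10; S8-q>S10; S9-p>S1; S9-q>S11; S10-p>S11; S10-q>S11; S11-p>S5; S11-q>S5

Build one automaton per condition and run them in lockstep. The first has 3 states tracking whether and how much of `qq` has been seen; the second has 4 states tracking the input length modulo 4. A product state is a pair (one from each), accepting exactly when both do.
With 12 states:
          p    q  
>  S0     S1   S2 
   S1     S3   S4 
   S2     S3   S5 
   S3     S6   S7 
   S4     S6   S8 
   S5     S8   S8 
   S6     S0   S9 
   S7     S0  S10 
 * S8    S10  S10 
   S9     S1  S11 
   S10   S11  S11 
   S11    S5   S5 
(> = start, * = accepting)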